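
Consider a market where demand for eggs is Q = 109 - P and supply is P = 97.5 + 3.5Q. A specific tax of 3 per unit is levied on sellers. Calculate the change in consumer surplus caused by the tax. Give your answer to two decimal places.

Rewriting demand in inverse form: P = 109 - Q.
Without the tax, 109 - Q = 97.5 + 3.5Q so Q* = 2.5556 and P* = 106.4444.
With the tax, sellers need 3 more per unit: 109 - Q = 97.5 + 3.5Q + 3, so Q_t = 1.8889. Buyers pay P_b = 107.1111; sellers receive P_s = P_b - 3 = 104.1111.
Consumers lose the trapezoid between P* and P_b out to Q_t plus the triangle from Q_t to Q*: change in CS = 1.784 - 3.2654 = -1.4815.

-1.48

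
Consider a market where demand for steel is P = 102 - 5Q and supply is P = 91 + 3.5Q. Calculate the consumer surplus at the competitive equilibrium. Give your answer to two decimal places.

4.19

Setting demand equal to supply, 11 = 8.5Q, so Q* = 1.2941 and P* = 95.5294.
CS is the area between the demand curve and P* from 0 to Q*: (1/2)(1.2941)(6.4706) = 4.1869.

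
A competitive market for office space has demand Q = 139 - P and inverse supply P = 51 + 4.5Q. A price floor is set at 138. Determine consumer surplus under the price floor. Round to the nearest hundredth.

0.50

Rewriting demand in inverse form: P = 139 - Q.
Without the control, 139 - Q = 51 + 4.5Q so Q* = 16 and P* = 123.
At the floor price 138, quantity demanded is (139 - 138)/1 = 1; demand is the short side, so Q = 1 trades at P = 138.
CS is the triangle under demand above 138: (1/2)(1)(139 - 138) = 0.5.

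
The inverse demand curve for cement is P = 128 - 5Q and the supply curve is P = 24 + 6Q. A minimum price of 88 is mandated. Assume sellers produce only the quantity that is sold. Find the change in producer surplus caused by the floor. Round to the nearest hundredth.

Without the control, 128 - 5Q = 24 + 6Q so Q* = 9.4545 and P* = 80.7273.
At P = 88, buyers demand (128 - 88)/5 = 8 while sellers would supply more, so the quantity traded is 8 at price 88.
PS goes from (1/2)(9.4545)(56.7273) = 268.1653 to 320 (computed as (88 - 24)(8) - (1/2)(6)(8)^2), a change of 51.8347.

51.83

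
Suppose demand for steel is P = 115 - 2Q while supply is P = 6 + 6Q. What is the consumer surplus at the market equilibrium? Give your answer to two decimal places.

185.64

Equilibrium: 115 - 2Q = 6 + 6Q, so Q* = 13.625 and P* = 87.75.
Consumer surplus is the triangle under demand above P*: (1/2)(13.625)(115 - 87.75) = (1/2)(13.625)(27.25) = 185.6406.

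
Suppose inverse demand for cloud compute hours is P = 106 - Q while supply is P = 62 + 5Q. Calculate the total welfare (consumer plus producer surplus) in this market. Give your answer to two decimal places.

Equilibrium: 106 - Q = 62 + 5Q, so Q* = 7.3333 and P* = 98.6667.
Total surplus is the full triangle between the curves from 0 to Q*: (1/2)(7.3333)(106 - 62) = 161.3333.

161.33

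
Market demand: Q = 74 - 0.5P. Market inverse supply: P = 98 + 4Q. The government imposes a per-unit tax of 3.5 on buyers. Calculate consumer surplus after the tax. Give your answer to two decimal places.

Rewriting demand in inverse form: P = 148 - 2Q.
Without the tax, 148 - 2Q = 98 + 4Q so Q* = 8.3333 and P* = 131.3333.
A tax on buyers shifts demand down by 3.5: (148 - 3.5) - 2Q = 98 + 4Q, so Q_t = 7.75. Buyers pay P_b = 132.5; sellers receive P_s = P_b - 3.5 = 129.
Consumer surplus is the triangle under demand above P_b: (1/2)(7.75)(148 - 132.5) = 60.0625.

60.06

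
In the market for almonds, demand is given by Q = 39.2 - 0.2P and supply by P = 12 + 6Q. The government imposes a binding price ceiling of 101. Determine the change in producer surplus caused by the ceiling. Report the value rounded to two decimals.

Rewriting demand in inverse form: P = 196 - 5Q.
Free-market equilibrium: 196 - 5Q = 12 + 6Q gives Q* = 16.7273, P* = 112.3636.
At P = 101, sellers supply (101 - 12)/6 = 14.8333 while buyers want more, so the quantity traded is 14.8333 at price 101.
PS goes from (1/2)(16.7273)(100.3636) = 839.405 to 660.0833 (computed as (101 - 12)(14.8333) - (1/2)(6)(14.8333)^2), a change of -179.3216.

-179.32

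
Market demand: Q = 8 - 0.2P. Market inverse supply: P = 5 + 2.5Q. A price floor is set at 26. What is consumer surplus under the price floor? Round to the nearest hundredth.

19.60

Rewriting demand in inverse form: P = 40 - 5Q.
Without the control, 40 - 5Q = 5 + 2.5Q so Q* = 4.6667 and P* = 16.6667.
At P = 26, buyers demand (40 - 26)/5 = 2.8 while sellers would supply more, so the quantity traded is 2.8 at price 26.
CS is the triangle under demand above 26: (1/2)(2.8)(40 - 26) = 19.6.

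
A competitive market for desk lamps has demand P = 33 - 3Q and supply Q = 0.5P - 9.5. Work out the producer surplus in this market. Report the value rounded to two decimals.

Rewriting supply in inverse form: P = 19 + 2Q.
Set 33 - 3Q = 19 + 2Q, which gives 14 = 5Q, so Q* = 2.8 and P* = 33 - 3(2.8) = 24.6.
Producer surplus is the triangle above supply below P*: (1/2)(2.8)(24.6 - 19) = (1/2)(2.8)(5.6) = 7.84.

7.84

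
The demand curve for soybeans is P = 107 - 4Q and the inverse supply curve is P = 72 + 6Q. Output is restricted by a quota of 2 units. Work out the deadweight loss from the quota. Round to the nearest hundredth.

Without the quota, 107 - 4Q = 72 + 6Q gives Q* = 3.5.
At Q = 2 the demand price is 107 - 4(2) = 99 and the supply price is 72 + 6(2) = 84.
Deadweight loss is the triangle between the curves from 2 to 3.5: (1/2)(99 - 84)(3.5 - 2) = 11.25.

11.25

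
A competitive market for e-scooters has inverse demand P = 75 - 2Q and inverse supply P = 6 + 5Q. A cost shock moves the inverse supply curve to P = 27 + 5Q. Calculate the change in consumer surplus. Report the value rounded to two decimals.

-50.14

Initial equilibrium: Q_0 = 9.8571, P_0 = 55.2857; CS_0 = (1/2)(9.8571)(19.7143) = 97.1633, PS_0 = (1/2)(9.8571)(49.2857) = 242.9082.
New equilibrium: 75 - 2Q = 27 + 5Q gives Q_1 = 6.8571, P_1 = 61.2857; CS_1 = 47.0204, PS_1 = 117.551.
Change in consumer surplus = 47.0204 - 97.1633 = -50.1429.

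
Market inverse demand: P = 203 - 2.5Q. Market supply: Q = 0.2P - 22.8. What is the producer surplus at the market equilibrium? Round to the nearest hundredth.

Rewriting supply in inverse form: P = 114 + 5Q.
Equilibrium: 203 - 2.5Q = 114 + 5Q, so Q* = 11.8667 and P* = 173.3333.
The supply curve's price intercept is 114, so PS = (1/2)(Q*)(P* - 114) = (1/2)(11.8667)(59.3333) = 352.0444.

352.04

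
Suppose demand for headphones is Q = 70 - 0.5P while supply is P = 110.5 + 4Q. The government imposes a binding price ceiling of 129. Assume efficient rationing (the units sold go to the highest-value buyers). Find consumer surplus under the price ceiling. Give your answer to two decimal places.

Rewriting demand in inverse form: P = 140 - 2Q.
Without the control, 140 - 2Q = 110.5 + 4Q so Q* = 4.9167 and P* = 130.1667.
At the ceiling price 129, quantity supplied is (129 - 110.5)/4 = 4.625; supply is the short side, so Q = 4.625 trades at P = 129.
The demand price at Q = 4.625 is 130.75. CS is the trapezoid between demand and 129 over [0, 4.625]: (1/2)[(140 - 129) + (130.75 - 129)](4.625) = 29.4844.

29.48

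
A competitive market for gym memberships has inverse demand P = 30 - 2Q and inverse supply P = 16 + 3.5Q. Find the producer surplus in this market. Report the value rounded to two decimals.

Set 30 - 2Q = 16 + 3.5Q, which gives 14 = 5.5Q, so Q* = 2.5455 and P* = 30 - 2(2.5455) = 24.9091.
Producer surplus is the triangle above supply below P*: (1/2)(2.5455)(24.9091 - 16) = (1/2)(2.5455)(8.9091) = 11.3388.

11.34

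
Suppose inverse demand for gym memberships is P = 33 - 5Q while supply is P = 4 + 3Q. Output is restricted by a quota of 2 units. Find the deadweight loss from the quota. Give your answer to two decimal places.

10.56

Unrestricted equilibrium: Q* = (33 - 4)/(5 + 3) = 3.625.
At Q = 2 the demand price is 33 - 5(2) = 23 and the supply price is 4 + 3(2) = 10.
Deadweight loss is the triangle between the curves from 2 to 3.625: (1/2)(23 - 10)(3.625 - 2) = 10.5625.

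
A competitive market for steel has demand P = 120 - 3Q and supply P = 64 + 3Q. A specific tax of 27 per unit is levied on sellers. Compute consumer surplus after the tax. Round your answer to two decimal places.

Pre-tax equilibrium: 120 - 3Q = 64 + 3Q gives Q* = 9.3333, P* = 92.
A tax on sellers shifts supply up by 27: 120 - 3Q = 64 + 3Q + 27, so Q_t = 4.8333. Buyers pay P_b = 105.5; sellers receive P_s = P_b - 27 = 78.5.
Consumer surplus is the triangle under demand above P_b: (1/2)(4.8333)(120 - 105.5) = 35.0417.

35.04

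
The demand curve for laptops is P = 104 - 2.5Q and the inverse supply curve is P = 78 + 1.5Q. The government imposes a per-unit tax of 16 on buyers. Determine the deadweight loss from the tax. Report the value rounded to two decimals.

Without the tax, 104 - 2.5Q = 78 + 1.5Q so Q* = 6.5 and P* = 87.75.
With the tax, buyers' net willingness to pay falls by 16: (104 - 16) - 2.5Q = 78 + 1.5Q, so Q_t = 2.5. Buyers pay P_b = 97.75; sellers receive P_s = P_b - 16 = 81.75.
The welfare triangle lost has base Q* - Q_t = 4 and height t = 16, so DWL = (1/2)(4)(16) = 32.

32.00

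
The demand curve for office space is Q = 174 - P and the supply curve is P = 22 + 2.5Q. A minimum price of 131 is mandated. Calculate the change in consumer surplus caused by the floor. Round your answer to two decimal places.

Rewriting demand in inverse form: P = 174 - Q.
Without the control, 174 - Q = 22 + 2.5Q so Q* = 43.4286 and P* = 130.5714.
At P = 131, buyers demand (174 - 131)/1 = 43 while sellers would supply more, so the quantity traded is 43 at price 131.
CS goes from (1/2)(43.4286)(43.4286) = 943.0204 to 924.5 (computed as (174 - 131)(43) - (1/2)(1)(43)^2), a change of -18.5204.

-18.52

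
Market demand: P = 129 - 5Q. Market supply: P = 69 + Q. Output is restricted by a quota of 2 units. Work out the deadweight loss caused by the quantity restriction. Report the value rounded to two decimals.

192.00

Without the quota, 129 - 5Q = 69 + Q gives Q* = 10.
At Q = 2 the demand price is 129 - 5(2) = 119 and the supply price is 69 + (2) = 71.
Deadweight loss is the triangle between the curves from 2 to 10: (1/2)(119 - 71)(10 - 2) = 192.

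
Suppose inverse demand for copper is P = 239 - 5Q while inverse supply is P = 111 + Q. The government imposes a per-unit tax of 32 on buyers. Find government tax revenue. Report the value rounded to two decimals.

512.00

Pre-tax equilibrium: 239 - 5Q = 111 + Q gives Q* = 21.3333, P* = 132.3333.
A tax on buyers shifts demand down by 32: (239 - 32) - 5Q = 111 + Q, so Q_t = 16. Buyers pay P_b = 159; sellers receive P_s = P_b - 32 = 127.
Revenue is the tax times quantity traded: 32 x 16 = 512.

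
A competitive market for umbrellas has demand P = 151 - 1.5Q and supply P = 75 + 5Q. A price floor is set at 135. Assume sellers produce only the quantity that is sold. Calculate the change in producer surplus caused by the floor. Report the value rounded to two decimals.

13.78

Without the control, 151 - 1.5Q = 75 + 5Q so Q* = 11.6923 and P* = 133.4615.
At the floor price 135, quantity demanded is (151 - 135)/1.5 = 10.6667; demand is the short side, so Q = 10.6667 trades at P = 135.
PS goes from (1/2)(11.6923)(58.4615) = 341.7751 to 355.5556 (computed as (135 - 75)(10.6667) - (1/2)(5)(10.6667)^2), a change of 13.7804.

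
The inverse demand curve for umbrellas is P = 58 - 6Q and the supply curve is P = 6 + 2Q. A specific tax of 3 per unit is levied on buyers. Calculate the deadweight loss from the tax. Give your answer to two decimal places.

0.56

Without the tax, 58 - 6Q = 6 + 2Q so Q* = 6.5 and P* = 19.
With the tax, buyers' net willingness to pay falls by 3: (58 - 3) - 6Q = 6 + 2Q, so Q_t = 6.125. Buyers pay P_b = 21.25; sellers receive P_s = P_b - 3 = 18.25.
Deadweight loss is the triangle between the curves from Q_t to Q*: (1/2)(6.5 - 6.125)(3) = 0.5625.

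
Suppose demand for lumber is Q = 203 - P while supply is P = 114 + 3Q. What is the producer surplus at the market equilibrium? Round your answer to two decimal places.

Rewriting demand in inverse form: P = 203 - Q.
Set 203 - Q = 114 + 3Q, which gives 89 = 4Q, so Q* = 22.25 and P* = 203 - (22.25) = 180.75.
Producer surplus is the triangle above supply below P*: (1/2)(22.25)(180.75 - 114) = (1/2)(22.25)(66.75) = 742.5938.

742.59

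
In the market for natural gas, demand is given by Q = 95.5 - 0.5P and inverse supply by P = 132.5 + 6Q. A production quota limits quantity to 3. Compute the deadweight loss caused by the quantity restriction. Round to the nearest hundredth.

Rewriting demand in inverse form: P = 191 - 2Q.
Unrestricted equilibrium: Q* = (191 - 132.5)/(2 + 6) = 7.3125.
At Q = 3 the demand price is 191 - 2(3) = 185 and the supply price is 132.5 + 6(3) = 150.5.
DWL = (1/2)(gap between curves at 3) x (Q* - 3) = (1/2)(34.5)(4.3125) = 74.3906.

74.39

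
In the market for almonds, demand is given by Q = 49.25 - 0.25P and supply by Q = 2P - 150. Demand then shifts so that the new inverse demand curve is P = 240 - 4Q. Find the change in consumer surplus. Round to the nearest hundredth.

Rewriting demand in inverse form: P = 197 - 4Q.
Rewriting supply in inverse form: P = 75 + 0.5Q.
Initial equilibrium: Q_0 = 27.1111, P_0 = 88.5556; CS_0 = (1/2)(27.1111)(108.4444) = 1470.0247, PS_0 = (1/2)(27.1111)(13.5556) = 183.7531.
New equilibrium: 240 - 4Q = 75 + 0.5Q gives Q_1 = 36.6667, P_1 = 93.3333; CS_1 = 2688.8889, PS_1 = 336.1111.
Change in consumer surplus = 2688.8889 - 1470.0247 = 1218.8642.

1218.86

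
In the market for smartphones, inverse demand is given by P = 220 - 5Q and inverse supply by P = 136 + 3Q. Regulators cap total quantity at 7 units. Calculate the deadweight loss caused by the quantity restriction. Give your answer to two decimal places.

49.00

Without the quota, 220 - 5Q = 136 + 3Q gives Q* = 10.5.
At Q = 7 the demand price is 220 - 5(7) = 185 and the supply price is 136 + 3(7) = 157.
Deadweight loss is the triangle between the curves from 7 to 10.5: (1/2)(185 - 157)(10.5 - 7) = 49.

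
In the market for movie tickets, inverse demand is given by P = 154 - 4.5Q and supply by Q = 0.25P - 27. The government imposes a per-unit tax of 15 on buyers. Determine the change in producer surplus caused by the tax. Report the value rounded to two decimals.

Rewriting supply in inverse form: P = 108 + 4Q.
Pre-tax equilibrium: 154 - 4.5Q = 108 + 4Q gives Q* = 5.4118, P* = 129.6471.
A tax on buyers shifts demand down by 15: (154 - 15) - 4.5Q = 108 + 4Q, so Q_t = 3.6471. Buyers pay P_b = 137.5882; sellers receive P_s = P_b - 15 = 122.5882.
Producers lose the trapezoid between P_s and P* out to Q_t plus the triangle from Q_t to Q*: change in PS = 26.6021 - 58.5744 = -31.9723.

-31.97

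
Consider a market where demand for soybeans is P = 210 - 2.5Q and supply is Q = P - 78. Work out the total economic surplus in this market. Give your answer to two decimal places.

Rewriting supply in inverse form: P = 78 + Q.
Equilibrium: 210 - 2.5Q = 78 + Q, so Q* = 37.7143 and P* = 115.7143.
CS = (1/2)(37.7143)(94.2857) = 1777.9592 and PS = (1/2)(37.7143)(37.7143) = 711.1837, so total surplus = 2489.1429.

2489.14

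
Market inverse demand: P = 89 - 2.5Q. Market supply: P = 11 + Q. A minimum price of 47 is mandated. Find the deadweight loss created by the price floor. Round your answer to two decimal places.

52.66

Free-market equilibrium: 89 - 2.5Q = 11 + Q gives Q* = 22.2857, P* = 33.2857.
At the floor price 47, quantity demanded is (89 - 47)/2.5 = 16.8; demand is the short side, so Q = 16.8 trades at P = 47.
At Q = 16.8 the demand price is 47 and the supply price is 27.8. Deadweight loss is the triangle between the curves from 16.8 to 22.2857: (1/2)(47 - 27.8)(22.2857 - 16.8) = 52.6629.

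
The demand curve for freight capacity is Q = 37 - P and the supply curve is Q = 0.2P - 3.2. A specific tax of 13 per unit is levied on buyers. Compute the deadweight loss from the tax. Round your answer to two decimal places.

14.08

Rewriting demand in inverse form: P = 37 - Q.
Rewriting supply in inverse form: P = 16 + 5Q.
Without the tax, 37 - Q = 16 + 5Q so Q* = 3.5 and P* = 33.5.
With the tax, buyers' net willingness to pay falls by 13: (37 - 13) - Q = 16 + 5Q, so Q_t = 1.3333. Buyers pay P_b = 35.6667; sellers receive P_s = P_b - 13 = 22.6667.
The welfare triangle lost has base Q* - Q_t = 2.1667 and height t = 13, so DWL = (1/2)(2.1667)(13) = 14.0833.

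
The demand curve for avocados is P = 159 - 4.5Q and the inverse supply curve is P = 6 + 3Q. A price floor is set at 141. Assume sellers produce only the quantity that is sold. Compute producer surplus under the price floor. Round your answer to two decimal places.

516.00

Free-market equilibrium: 159 - 4.5Q = 6 + 3Q gives Q* = 20.4, P* = 67.2.
At P = 141, buyers demand (159 - 141)/4.5 = 4 while sellers would supply more, so the quantity traded is 4 at price 141.
The supply price at Q = 4 is 18. PS is the trapezoid between 141 and supply over [0, 4]: (1/2)[(141 - 6) + (141 - 18)](4) = 516.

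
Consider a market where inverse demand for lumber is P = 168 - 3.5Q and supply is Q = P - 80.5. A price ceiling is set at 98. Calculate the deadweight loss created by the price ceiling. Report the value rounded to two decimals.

Rewriting supply in inverse form: P = 80.5 + Q.
Free-market equilibrium: 168 - 3.5Q = 80.5 + Q gives Q* = 19.4444, P* = 99.9444.
At P = 98, sellers supply (98 - 80.5)/1 = 17.5 while buyers want more, so the quantity traded is 17.5 at price 98.
At Q = 17.5 the demand price is 106.75 and the supply price is 98. Deadweight loss is the triangle between the curves from 17.5 to 19.4444: (1/2)(106.75 - 98)(19.4444 - 17.5) = 8.5069.

8.51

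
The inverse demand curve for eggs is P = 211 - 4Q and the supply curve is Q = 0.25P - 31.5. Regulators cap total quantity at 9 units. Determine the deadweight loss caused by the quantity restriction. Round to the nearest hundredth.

Rewriting supply in inverse form: P = 126 + 4Q.
Without the quota, 211 - 4Q = 126 + 4Q gives Q* = 10.625.
At Q = 9 the demand price is 211 - 4(9) = 175 and the supply price is 126 + 4(9) = 162.
Deadweight loss is the triangle between the curves from 9 to 10.625: (1/2)(175 - 162)(10.625 - 9) = 10.5625.

10.56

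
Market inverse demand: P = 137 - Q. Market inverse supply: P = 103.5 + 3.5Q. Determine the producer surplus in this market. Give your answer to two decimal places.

96.98

Setting demand equal to supply, 33.5 = 4.5Q, so Q* = 7.4444 and P* = 129.5556.
Producer surplus is the triangle above supply below P*: (1/2)(7.4444)(129.5556 - 103.5) = (1/2)(7.4444)(26.0556) = 96.9846.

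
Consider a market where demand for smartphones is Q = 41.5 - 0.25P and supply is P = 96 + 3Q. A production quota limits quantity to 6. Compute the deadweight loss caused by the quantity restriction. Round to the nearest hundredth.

Rewriting demand in inverse form: P = 166 - 4Q.
Unrestricted equilibrium: Q* = (166 - 96)/(4 + 3) = 10.
At Q = 6 the demand price is 166 - 4(6) = 142 and the supply price is 96 + 3(6) = 114.
Deadweight loss is the triangle between the curves from 6 to 10: (1/2)(142 - 114)(10 - 6) = 56.

56.00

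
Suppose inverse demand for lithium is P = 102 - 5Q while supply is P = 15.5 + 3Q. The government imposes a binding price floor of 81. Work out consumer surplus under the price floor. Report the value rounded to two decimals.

44.10

Free-market equilibrium: 102 - 5Q = 15.5 + 3Q gives Q* = 10.8125, P* = 47.9375.
At P = 81, buyers demand (102 - 81)/5 = 4.2 while sellers would supply more, so the quantity traded is 4.2 at price 81.
CS is the triangle under demand above 81: (1/2)(4.2)(102 - 81) = 44.1.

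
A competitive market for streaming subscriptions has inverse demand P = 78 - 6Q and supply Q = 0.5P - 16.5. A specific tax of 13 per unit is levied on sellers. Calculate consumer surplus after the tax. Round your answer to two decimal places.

Rewriting supply in inverse form: P = 33 + 2Q.
Pre-tax equilibrium: 78 - 6Q = 33 + 2Q gives Q* = 5.625, P* = 44.25.
With the tax, sellers need 13 more per unit: 78 - 6Q = 33 + 2Q + 13, so Q_t = 4. Buyers pay P_b = 54; sellers receive P_s = P_b - 13 = 41.
Consumer surplus is the triangle under demand above P_b: (1/2)(4)(78 - 54) = 48.

48.00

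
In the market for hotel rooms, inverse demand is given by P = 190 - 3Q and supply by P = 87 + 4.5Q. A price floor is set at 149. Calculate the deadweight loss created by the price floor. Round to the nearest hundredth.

Without the control, 190 - 3Q = 87 + 4.5Q so Q* = 13.7333 and P* = 148.8.
At the floor price 149, quantity demanded is (190 - 149)/3 = 13.6667; demand is the short side, so Q = 13.6667 trades at P = 149.
At Q = 13.6667 the demand price is 149 and the supply price is 148.5. Deadweight loss is the triangle between the curves from 13.6667 to 13.7333: (1/2)(149 - 148.5)(13.7333 - 13.6667) = 0.0167.

0.02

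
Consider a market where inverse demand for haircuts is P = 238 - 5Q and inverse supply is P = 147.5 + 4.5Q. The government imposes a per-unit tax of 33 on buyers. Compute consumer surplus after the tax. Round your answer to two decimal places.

91.59

Pre-tax equilibrium: 238 - 5Q = 147.5 + 4.5Q gives Q* = 9.5263, P* = 190.3684.
With the tax, buyers' net willingness to pay falls by 33: (238 - 33) - 5Q = 147.5 + 4.5Q, so Q_t = 6.0526. Buyers pay P_b = 207.7368; sellers receive P_s = P_b - 33 = 174.7368.
Consumer surplus is the triangle under demand above P_b: (1/2)(6.0526)(238 - 207.7368) = 91.5859.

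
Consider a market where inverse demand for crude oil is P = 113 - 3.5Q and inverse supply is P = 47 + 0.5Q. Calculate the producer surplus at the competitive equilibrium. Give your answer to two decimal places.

68.06

Setting demand equal to supply, 66 = 4Q, so Q* = 16.5 and P* = 55.25.
The supply curve's price intercept is 47, so PS = (1/2)(Q*)(P* - 47) = (1/2)(16.5)(8.25) = 68.0625.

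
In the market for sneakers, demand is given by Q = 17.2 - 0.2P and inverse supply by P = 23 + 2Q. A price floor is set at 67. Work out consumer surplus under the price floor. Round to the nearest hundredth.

Rewriting demand in inverse form: P = 86 - 5Q.
Without the control, 86 - 5Q = 23 + 2Q so Q* = 9 and P* = 41.
At P = 67, buyers demand (86 - 67)/5 = 3.8 while sellers would supply more, so the quantity traded is 3.8 at price 67.
CS is the triangle under demand above 67: (1/2)(3.8)(86 - 67) = 36.1.

36.10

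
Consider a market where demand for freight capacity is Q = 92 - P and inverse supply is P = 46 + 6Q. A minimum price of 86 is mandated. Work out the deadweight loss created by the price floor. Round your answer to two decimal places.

1.14

Rewriting demand in inverse form: P = 92 - Q.
Without the control, 92 - Q = 46 + 6Q so Q* = 6.5714 and P* = 85.4286.
At the floor price 86, quantity demanded is (92 - 86)/1 = 6; demand is the short side, so Q = 6 trades at P = 86.
At Q = 6 the demand price is 86 and the supply price is 82. Deadweight loss is the triangle between the curves from 6 to 6.5714: (1/2)(86 - 82)(6.5714 - 6) = 1.1429.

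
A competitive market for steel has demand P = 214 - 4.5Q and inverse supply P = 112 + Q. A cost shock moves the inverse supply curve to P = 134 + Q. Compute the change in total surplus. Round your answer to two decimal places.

-364.00

Initial equilibrium: Q_0 = 18.5455, P_0 = 130.5455; CS_0 = (1/2)(18.5455)(83.4545) = 773.8512, PS_0 = (1/2)(18.5455)(18.5455) = 171.9669.
New equilibrium: 214 - 4.5Q = 134 + Q gives Q_1 = 14.5455, P_1 = 148.5455; CS_1 = 476.0331, PS_1 = 105.7851.
Change in total surplus = (476.0331 + 105.7851) - (773.8512 + 171.9669) = -364.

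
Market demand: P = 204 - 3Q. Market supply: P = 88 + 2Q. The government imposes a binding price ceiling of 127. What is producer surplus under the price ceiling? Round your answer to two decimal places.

380.25

Without the control, 204 - 3Q = 88 + 2Q so Q* = 23.2 and P* = 134.4.
At P = 127, sellers supply (127 - 88)/2 = 19.5 while buyers want more, so the quantity traded is 19.5 at price 127.
PS is the triangle above supply below 127: (1/2)(19.5)(127 - 88) = 380.25.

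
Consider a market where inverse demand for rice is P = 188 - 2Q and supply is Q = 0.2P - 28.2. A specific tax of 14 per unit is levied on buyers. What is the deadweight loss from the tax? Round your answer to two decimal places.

Rewriting supply in inverse form: P = 141 + 5Q.
Pre-tax equilibrium: 188 - 2Q = 141 + 5Q gives Q* = 6.7143, P* = 174.5714.
A tax on buyers shifts demand down by 14: (188 - 14) - 2Q = 141 + 5Q, so Q_t = 4.7143. Buyers pay P_b = 178.5714; sellers receive P_s = P_b - 14 = 164.5714.
Deadweight loss is the triangle between the curves from Q_t to Q*: (1/2)(6.7143 - 4.7143)(14) = 14.

14.00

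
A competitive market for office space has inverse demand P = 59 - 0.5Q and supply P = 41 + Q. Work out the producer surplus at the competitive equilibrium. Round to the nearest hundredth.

Equilibrium: 59 - 0.5Q = 41 + Q, so Q* = 12 and P* = 53.
PS is the area between P* and the supply curve from 0 to Q*: (1/2)(12)(12) = 72.

72.00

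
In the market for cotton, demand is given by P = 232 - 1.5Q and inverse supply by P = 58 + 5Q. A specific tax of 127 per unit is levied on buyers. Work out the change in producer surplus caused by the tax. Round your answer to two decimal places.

-1660.77

Without the tax, 232 - 1.5Q = 58 + 5Q so Q* = 26.7692 and P* = 191.8462.
A tax on buyers shifts demand down by 127: (232 - 127) - 1.5Q = 58 + 5Q, so Q_t = 7.2308. Buyers pay P_b = 221.1538; sellers receive P_s = P_b - 127 = 94.1538.
PS falls from (1/2)(26.7692)(133.8462) = 1791.4793 to (1/2)(7.2308)(36.1538) = 130.7101, a change of -1660.7692.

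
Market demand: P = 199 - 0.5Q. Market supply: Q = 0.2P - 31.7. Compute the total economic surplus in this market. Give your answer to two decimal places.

149.11

Rewriting supply in inverse form: P = 158.5 + 5Q.
Equilibrium: 199 - 0.5Q = 158.5 + 5Q, so Q* = 7.3636 and P* = 195.3182.
CS = (1/2)(7.3636)(3.6818) = 13.5558 and PS = (1/2)(7.3636)(36.8182) = 135.5579, so total surplus = 149.1136.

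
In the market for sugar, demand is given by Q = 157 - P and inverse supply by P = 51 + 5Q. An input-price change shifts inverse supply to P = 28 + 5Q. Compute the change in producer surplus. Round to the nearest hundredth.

375.35

Rewriting demand in inverse form: P = 157 - Q.
Initial equilibrium: Q_0 = 17.6667, P_0 = 139.3333; CS_0 = (1/2)(17.6667)(17.6667) = 156.0556, PS_0 = (1/2)(17.6667)(88.3333) = 780.2778.
New equilibrium: 157 - Q = 28 + 5Q gives Q_1 = 21.5, P_1 = 135.5; CS_1 = 231.125, PS_1 = 1155.625.
Change in producer surplus = 1155.625 - 780.2778 = 375.3472.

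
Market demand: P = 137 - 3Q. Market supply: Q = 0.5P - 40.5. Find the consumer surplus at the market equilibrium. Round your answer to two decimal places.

Rewriting supply in inverse form: P = 81 + 2Q.
Set 137 - 3Q = 81 + 2Q, which gives 56 = 5Q, so Q* = 11.2 and P* = 137 - 3(11.2) = 103.4.
CS is the area between the demand curve and P* from 0 to Q*: (1/2)(11.2)(33.6) = 188.16.

188.16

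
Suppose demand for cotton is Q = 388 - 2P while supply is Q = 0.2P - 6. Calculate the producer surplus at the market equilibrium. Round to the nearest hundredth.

2222.81

Rewriting demand in inverse form: P = 194 - 0.5Q.
Rewriting supply in inverse form: P = 30 + 5Q.
Setting demand equal to supply, 164 = 5.5Q, so Q* = 29.8182 and P* = 179.0909.
PS is the area between P* and the supply curve from 0 to Q*: (1/2)(29.8182)(149.0909) = 2222.8099.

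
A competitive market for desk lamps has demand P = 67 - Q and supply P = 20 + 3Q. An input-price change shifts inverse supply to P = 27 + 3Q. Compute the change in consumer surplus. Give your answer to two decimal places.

Initial equilibrium: Q_0 = 11.75, P_0 = 55.25; CS_0 = (1/2)(11.75)(11.75) = 69.0312, PS_0 = (1/2)(11.75)(35.25) = 207.0938.
New equilibrium: 67 - Q = 27 + 3Q gives Q_1 = 10, P_1 = 57; CS_1 = 50, PS_1 = 150.
Change in consumer surplus = 50 - 69.0312 = -19.0312.

-19.03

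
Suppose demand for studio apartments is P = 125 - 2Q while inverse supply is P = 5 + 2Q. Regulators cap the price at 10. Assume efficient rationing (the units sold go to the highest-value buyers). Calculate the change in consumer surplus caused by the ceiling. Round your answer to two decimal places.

Free-market equilibrium: 125 - 2Q = 5 + 2Q gives Q* = 30, P* = 65.
At P = 10, sellers supply (10 - 5)/2 = 2.5 while buyers want more, so the quantity traded is 2.5 at price 10.
CS goes from (1/2)(30)(60) = 900 to 281.25 (computed as (125 - 10)(2.5) - (1/2)(2)(2.5)^2), a change of -618.75.

-618.75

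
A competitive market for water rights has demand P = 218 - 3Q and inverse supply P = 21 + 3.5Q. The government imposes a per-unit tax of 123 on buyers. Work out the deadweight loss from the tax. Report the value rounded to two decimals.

1163.77

Without the tax, 218 - 3Q = 21 + 3.5Q so Q* = 30.3077 and P* = 127.0769.
With the tax, buyers' net willingness to pay falls by 123: (218 - 123) - 3Q = 21 + 3.5Q, so Q_t = 11.3846. Buyers pay P_b = 183.8462; sellers receive P_s = P_b - 123 = 60.8462.
Deadweight loss is the triangle between the curves from Q_t to Q*: (1/2)(30.3077 - 11.3846)(123) = 1163.7692.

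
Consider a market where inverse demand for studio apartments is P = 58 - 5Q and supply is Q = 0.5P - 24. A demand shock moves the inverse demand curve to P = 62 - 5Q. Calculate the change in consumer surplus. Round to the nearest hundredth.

4.90

Rewriting supply in inverse form: P = 48 + 2Q.
Initial equilibrium: Q_0 = 1.4286, P_0 = 50.8571; CS_0 = (1/2)(1.4286)(7.1429) = 5.102, PS_0 = (1/2)(1.4286)(2.8571) = 2.0408.
New equilibrium: 62 - 5Q = 48 + 2Q gives Q_1 = 2, P_1 = 52; CS_1 = 10, PS_1 = 4.
Change in consumer surplus = 10 - 5.102 = 4.898.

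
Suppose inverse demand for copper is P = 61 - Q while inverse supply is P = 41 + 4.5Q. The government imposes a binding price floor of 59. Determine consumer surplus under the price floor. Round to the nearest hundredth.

2.00

Without the control, 61 - Q = 41 + 4.5Q so Q* = 3.6364 and P* = 57.3636.
At P = 59, buyers demand (61 - 59)/1 = 2 while sellers would supply more, so the quantity traded is 2 at price 59.
CS is the triangle under demand above 59: (1/2)(2)(61 - 59) = 2.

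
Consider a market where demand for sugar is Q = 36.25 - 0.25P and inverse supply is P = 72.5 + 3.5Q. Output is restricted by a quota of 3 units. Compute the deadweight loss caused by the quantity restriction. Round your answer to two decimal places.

Rewriting demand in inverse form: P = 145 - 4Q.
Unrestricted equilibrium: Q* = (145 - 72.5)/(4 + 3.5) = 9.6667.
At Q = 3 the demand price is 145 - 4(3) = 133 and the supply price is 72.5 + 3.5(3) = 83.
Deadweight loss is the triangle between the curves from 3 to 9.6667: (1/2)(133 - 83)(9.6667 - 3) = 166.6667.

166.67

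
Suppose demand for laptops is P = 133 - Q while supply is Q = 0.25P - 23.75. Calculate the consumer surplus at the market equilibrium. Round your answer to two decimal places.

28.88

Rewriting supply in inverse form: P = 95 + 4Q.
Equilibrium: 133 - Q = 95 + 4Q, so Q* = 7.6 and P* = 125.4.
CS is the area between the demand curve and P* from 0 to Q*: (1/2)(7.6)(7.6) = 28.88.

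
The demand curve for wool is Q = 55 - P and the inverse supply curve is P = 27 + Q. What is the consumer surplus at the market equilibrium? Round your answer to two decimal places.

98.00

Rewriting demand in inverse form: P = 55 - Q.
Equilibrium: 55 - Q = 27 + Q, so Q* = 14 and P* = 41.
CS is the area between the demand curve and P* from 0 to Q*: (1/2)(14)(14) = 98.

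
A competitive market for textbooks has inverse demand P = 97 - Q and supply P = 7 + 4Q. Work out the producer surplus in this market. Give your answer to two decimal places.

Setting demand equal to supply, 90 = 5Q, so Q* = 18 and P* = 79.
Producer surplus is the triangle above supply below P*: (1/2)(18)(79 - 7) = (1/2)(18)(72) = 648.

648.00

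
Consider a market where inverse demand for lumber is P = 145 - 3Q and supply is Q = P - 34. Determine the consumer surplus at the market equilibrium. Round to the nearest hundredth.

Rewriting supply in inverse form: P = 34 + Q.
Setting demand equal to supply, 111 = 4Q, so Q* = 27.75 and P* = 61.75.
Consumer surplus is the triangle under demand above P*: (1/2)(27.75)(145 - 61.75) = (1/2)(27.75)(83.25) = 1155.0938.

1155.09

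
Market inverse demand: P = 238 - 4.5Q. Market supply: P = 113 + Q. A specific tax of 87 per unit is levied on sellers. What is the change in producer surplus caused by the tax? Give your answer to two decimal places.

-234.40

Without the tax, 238 - 4.5Q = 113 + Q so Q* = 22.7273 and P* = 135.7273.
With the tax, sellers need 87 more per unit: 238 - 4.5Q = 113 + Q + 87, so Q_t = 6.9091. Buyers pay P_b = 206.9091; sellers receive P_s = P_b - 87 = 119.9091.
PS falls from (1/2)(22.7273)(22.7273) = 258.2645 to (1/2)(6.9091)(6.9091) = 23.8678, a change of -234.3967.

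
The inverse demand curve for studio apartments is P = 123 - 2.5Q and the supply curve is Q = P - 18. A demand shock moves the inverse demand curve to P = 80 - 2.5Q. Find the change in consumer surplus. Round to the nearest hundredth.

-732.76

Rewriting supply in inverse form: P = 18 + Q.
Initial equilibrium: Q_0 = 30, P_0 = 48; CS_0 = (1/2)(30)(75) = 1125, PS_0 = (1/2)(30)(30) = 450.
New equilibrium: 80 - 2.5Q = 18 + Q gives Q_1 = 17.7143, P_1 = 35.7143; CS_1 = 392.2449, PS_1 = 156.898.
Change in consumer surplus = 392.2449 - 1125 = -732.7551.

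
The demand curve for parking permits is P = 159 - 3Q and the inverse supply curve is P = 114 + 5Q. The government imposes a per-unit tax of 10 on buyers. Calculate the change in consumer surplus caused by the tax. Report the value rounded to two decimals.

-18.75

Without the tax, 159 - 3Q = 114 + 5Q so Q* = 5.625 and P* = 142.125.
A tax on buyers shifts demand down by 10: (159 - 10) - 3Q = 114 + 5Q, so Q_t = 4.375. Buyers pay P_b = 145.875; sellers receive P_s = P_b - 10 = 135.875.
Consumers lose the trapezoid between P* and P_b out to Q_t plus the triangle from Q_t to Q*: change in CS = 28.7109 - 47.4609 = -18.75.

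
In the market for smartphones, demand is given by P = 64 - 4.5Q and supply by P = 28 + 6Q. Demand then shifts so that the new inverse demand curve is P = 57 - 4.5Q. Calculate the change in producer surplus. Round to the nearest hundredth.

Initial equilibrium: Q_0 = 3.4286, P_0 = 48.5714; CS_0 = (1/2)(3.4286)(15.4286) = 26.449, PS_0 = (1/2)(3.4286)(20.5714) = 35.2653.
New equilibrium: 57 - 4.5Q = 28 + 6Q gives Q_1 = 2.7619, P_1 = 44.5714; CS_1 = 17.1633, PS_1 = 22.8844.
Change in producer surplus = 22.8844 - 35.2653 = -12.381.

-12.38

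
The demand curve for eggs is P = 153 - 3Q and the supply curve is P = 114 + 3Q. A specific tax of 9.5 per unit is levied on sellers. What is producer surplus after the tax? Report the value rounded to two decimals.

36.26

Pre-tax equilibrium: 153 - 3Q = 114 + 3Q gives Q* = 6.5, P* = 133.5.
A tax on sellers shifts supply up by 9.5: 153 - 3Q = 114 + 3Q + 9.5, so Q_t = 4.9167. Buyers pay P_b = 138.25; sellers receive P_s = P_b - 9.5 = 128.75.
Producer surplus is the triangle above supply below P_s: (1/2)(4.9167)(128.75 - 114) = 36.2604.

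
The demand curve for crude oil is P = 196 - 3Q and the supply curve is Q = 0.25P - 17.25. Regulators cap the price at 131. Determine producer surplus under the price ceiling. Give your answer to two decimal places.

Rewriting supply in inverse form: P = 69 + 4Q.
Without the control, 196 - 3Q = 69 + 4Q so Q* = 18.1429 and P* = 141.5714.
At the ceiling price 131, quantity supplied is (131 - 69)/4 = 15.5; supply is the short side, so Q = 15.5 trades at P = 131.
PS is the triangle above supply below 131: (1/2)(15.5)(131 - 69) = 480.5.

480.50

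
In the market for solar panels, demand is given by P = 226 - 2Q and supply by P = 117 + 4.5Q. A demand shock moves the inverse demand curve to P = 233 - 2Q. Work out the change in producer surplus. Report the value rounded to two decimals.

Initial equilibrium: Q_0 = 16.7692, P_0 = 192.4615; CS_0 = (1/2)(16.7692)(33.5385) = 281.2071, PS_0 = (1/2)(16.7692)(75.4615) = 632.716.
New equilibrium: 233 - 2Q = 117 + 4.5Q gives Q_1 = 17.8462, P_1 = 197.3077; CS_1 = 318.4852, PS_1 = 716.5917.
Change in producer surplus = 716.5917 - 632.716 = 83.8757.

83.88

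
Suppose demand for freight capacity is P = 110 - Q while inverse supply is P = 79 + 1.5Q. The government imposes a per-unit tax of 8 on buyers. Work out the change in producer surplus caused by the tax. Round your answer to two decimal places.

-51.84

Without the tax, 110 - Q = 79 + 1.5Q so Q* = 12.4 and P* = 97.6.
With the tax, buyers' net willingness to pay falls by 8: (110 - 8) - Q = 79 + 1.5Q, so Q_t = 9.2. Buyers pay P_b = 100.8; sellers receive P_s = P_b - 8 = 92.8.
PS falls from (1/2)(12.4)(18.6) = 115.32 to (1/2)(9.2)(13.8) = 63.48, a change of -51.84.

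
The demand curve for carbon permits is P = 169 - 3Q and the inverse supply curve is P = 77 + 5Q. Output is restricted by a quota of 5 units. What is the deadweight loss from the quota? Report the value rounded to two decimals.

169.00

Unrestricted equilibrium: Q* = (169 - 77)/(3 + 5) = 11.5.
At Q = 5 the demand price is 169 - 3(5) = 154 and the supply price is 77 + 5(5) = 102.
Deadweight loss is the triangle between the curves from 5 to 11.5: (1/2)(154 - 102)(11.5 - 5) = 169.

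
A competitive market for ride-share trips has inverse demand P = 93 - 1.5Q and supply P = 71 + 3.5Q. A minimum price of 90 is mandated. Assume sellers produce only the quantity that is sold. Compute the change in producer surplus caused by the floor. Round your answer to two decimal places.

Free-market equilibrium: 93 - 1.5Q = 71 + 3.5Q gives Q* = 4.4, P* = 86.4.
At the floor price 90, quantity demanded is (93 - 90)/1.5 = 2; demand is the short side, so Q = 2 trades at P = 90.
PS goes from (1/2)(4.4)(15.4) = 33.88 to 31 (computed as (90 - 71)(2) - (1/2)(3.5)(2)^2), a change of -2.88.

-2.88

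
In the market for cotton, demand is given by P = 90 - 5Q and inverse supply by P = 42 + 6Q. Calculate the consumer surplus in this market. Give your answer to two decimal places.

47.60

Equilibrium: 90 - 5Q = 42 + 6Q, so Q* = 4.3636 and P* = 68.1818.
Consumer surplus is the triangle under demand above P*: (1/2)(4.3636)(90 - 68.1818) = (1/2)(4.3636)(21.8182) = 47.6033.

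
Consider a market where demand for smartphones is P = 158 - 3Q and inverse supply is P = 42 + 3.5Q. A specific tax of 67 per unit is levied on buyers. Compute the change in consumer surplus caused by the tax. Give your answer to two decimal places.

Without the tax, 158 - 3Q = 42 + 3.5Q so Q* = 17.8462 and P* = 104.4615.
With the tax, buyers' net willingness to pay falls by 67: (158 - 67) - 3Q = 42 + 3.5Q, so Q_t = 7.5385. Buyers pay P_b = 135.3846; sellers receive P_s = P_b - 67 = 68.3846.
Consumers lose the trapezoid between P* and P_b out to Q_t plus the triangle from Q_t to Q*: change in CS = 85.2426 - 477.7278 = -392.4852.

-392.49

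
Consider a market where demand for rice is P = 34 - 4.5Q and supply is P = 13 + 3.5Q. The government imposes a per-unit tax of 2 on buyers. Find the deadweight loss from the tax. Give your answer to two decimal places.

Pre-tax equilibrium: 34 - 4.5Q = 13 + 3.5Q gives Q* = 2.625, P* = 22.1875.
With the tax, buyers' net willingness to pay falls by 2: (34 - 2) - 4.5Q = 13 + 3.5Q, so Q_t = 2.375. Buyers pay P_b = 23.3125; sellers receive P_s = P_b - 2 = 21.3125.
The welfare triangle lost has base Q* - Q_t = 0.25 and height t = 2, so DWL = (1/2)(0.25)(2) = 0.25.

0.25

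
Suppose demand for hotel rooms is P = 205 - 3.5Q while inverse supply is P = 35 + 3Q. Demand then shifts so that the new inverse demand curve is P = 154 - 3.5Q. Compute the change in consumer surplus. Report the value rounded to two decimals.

Initial equilibrium: Q_0 = 26.1538, P_0 = 113.4615; CS_0 = (1/2)(26.1538)(91.5385) = 1197.0414, PS_0 = (1/2)(26.1538)(78.4615) = 1026.0355.
New equilibrium: 154 - 3.5Q = 35 + 3Q gives Q_1 = 18.3077, P_1 = 89.9231; CS_1 = 586.5503, PS_1 = 502.7574.
Change in consumer surplus = 586.5503 - 1197.0414 = -610.4911.

-610.49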